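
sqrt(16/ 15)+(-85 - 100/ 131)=-11235/ 131+4*sqrt(15)/ 15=-84.73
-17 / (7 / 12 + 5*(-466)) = 204 / 27953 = 0.01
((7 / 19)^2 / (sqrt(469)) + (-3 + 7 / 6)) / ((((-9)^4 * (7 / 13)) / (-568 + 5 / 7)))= 567853 / 1928934 - 143 * sqrt(469) / 3077109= 0.29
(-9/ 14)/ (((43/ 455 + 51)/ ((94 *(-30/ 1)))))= 412425/ 11624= 35.48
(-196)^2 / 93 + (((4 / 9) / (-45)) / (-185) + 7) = 975698449 / 2322675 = 420.08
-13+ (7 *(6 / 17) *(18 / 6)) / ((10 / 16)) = -97 / 85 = -1.14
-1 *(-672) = 672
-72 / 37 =-1.95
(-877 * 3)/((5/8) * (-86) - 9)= 10524/251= 41.93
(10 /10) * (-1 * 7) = -7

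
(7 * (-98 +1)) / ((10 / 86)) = -29197 / 5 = -5839.40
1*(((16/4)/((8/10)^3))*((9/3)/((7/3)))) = 1125/112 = 10.04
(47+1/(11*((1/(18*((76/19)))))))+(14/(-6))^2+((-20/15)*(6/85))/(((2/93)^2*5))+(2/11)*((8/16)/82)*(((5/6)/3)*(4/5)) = 31549843/1725075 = 18.29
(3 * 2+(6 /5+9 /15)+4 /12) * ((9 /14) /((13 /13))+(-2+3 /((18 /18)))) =1403 /105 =13.36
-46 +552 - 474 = 32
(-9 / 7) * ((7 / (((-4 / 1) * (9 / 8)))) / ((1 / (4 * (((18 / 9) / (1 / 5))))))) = 80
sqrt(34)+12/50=6/25+sqrt(34)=6.07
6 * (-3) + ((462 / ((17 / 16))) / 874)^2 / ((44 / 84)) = -967341762 / 55190041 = -17.53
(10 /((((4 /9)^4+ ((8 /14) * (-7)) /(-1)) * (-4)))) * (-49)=321489 /10600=30.33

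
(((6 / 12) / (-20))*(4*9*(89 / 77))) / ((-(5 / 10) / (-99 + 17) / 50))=-656820 / 77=-8530.13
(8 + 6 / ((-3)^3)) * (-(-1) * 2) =140 / 9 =15.56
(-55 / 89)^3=-166375 / 704969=-0.24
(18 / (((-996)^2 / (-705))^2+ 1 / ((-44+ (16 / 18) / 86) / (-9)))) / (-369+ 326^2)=0.00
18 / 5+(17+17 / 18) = 1939 / 90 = 21.54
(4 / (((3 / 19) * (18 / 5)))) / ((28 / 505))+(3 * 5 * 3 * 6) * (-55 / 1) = -5565325 / 378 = -14723.08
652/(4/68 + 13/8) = 387.21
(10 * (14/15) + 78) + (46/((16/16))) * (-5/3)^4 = 35824/81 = 442.27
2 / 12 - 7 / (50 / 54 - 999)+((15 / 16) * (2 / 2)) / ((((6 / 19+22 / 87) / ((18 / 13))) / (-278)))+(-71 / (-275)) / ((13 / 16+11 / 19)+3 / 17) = -93081823168327789 / 146759516732400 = -634.25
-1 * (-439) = 439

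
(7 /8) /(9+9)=7 /144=0.05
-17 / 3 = -5.67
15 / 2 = 7.50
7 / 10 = 0.70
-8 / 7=-1.14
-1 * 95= -95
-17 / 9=-1.89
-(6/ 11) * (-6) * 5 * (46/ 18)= 460/ 11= 41.82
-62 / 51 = -1.22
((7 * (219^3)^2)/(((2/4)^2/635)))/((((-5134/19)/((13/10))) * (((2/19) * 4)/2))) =-460274594668773412437/10268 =-44826119465209720.73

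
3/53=0.06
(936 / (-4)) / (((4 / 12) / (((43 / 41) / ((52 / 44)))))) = -25542 / 41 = -622.98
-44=-44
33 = 33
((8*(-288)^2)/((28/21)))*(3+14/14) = 1990656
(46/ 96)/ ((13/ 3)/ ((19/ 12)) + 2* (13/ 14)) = 3059/ 29328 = 0.10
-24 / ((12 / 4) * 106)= -4 / 53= -0.08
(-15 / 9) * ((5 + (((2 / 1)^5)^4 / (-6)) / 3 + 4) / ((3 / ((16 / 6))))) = 20968280 / 243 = 86289.22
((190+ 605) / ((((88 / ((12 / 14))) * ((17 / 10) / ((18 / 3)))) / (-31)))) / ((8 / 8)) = -847.23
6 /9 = 2 /3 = 0.67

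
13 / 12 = 1.08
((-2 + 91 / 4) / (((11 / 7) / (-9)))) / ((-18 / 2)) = 581 / 44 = 13.20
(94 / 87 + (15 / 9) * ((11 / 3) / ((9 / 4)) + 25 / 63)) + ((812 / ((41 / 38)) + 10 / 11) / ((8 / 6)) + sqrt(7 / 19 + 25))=sqrt(9158) / 19 + 8447755879 / 14831586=574.62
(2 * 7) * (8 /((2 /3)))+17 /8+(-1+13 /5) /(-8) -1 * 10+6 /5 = 1289 /8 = 161.12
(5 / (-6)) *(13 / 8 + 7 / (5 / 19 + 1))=-215 / 36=-5.97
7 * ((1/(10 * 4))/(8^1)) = 7/320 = 0.02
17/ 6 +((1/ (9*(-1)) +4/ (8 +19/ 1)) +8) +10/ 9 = 647/ 54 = 11.98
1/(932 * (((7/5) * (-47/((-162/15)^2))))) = -729/383285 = -0.00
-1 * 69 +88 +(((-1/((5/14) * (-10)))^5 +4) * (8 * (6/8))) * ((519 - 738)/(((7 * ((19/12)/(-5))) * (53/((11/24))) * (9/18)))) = 826436287753/13767578125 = 60.03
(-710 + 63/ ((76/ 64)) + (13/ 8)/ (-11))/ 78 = -8.42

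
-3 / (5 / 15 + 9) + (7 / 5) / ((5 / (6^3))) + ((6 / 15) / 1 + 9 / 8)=86357 / 1400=61.68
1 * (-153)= -153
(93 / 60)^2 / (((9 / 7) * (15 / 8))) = 6727 / 6750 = 1.00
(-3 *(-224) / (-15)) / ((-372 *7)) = 8 / 465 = 0.02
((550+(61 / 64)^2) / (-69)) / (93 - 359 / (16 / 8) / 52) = -29334773 / 329009664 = -0.09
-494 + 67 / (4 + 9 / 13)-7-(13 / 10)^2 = -2979309 / 6100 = -488.41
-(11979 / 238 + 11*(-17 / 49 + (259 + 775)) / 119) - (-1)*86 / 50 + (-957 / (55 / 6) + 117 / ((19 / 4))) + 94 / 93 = -114840081593 / 515168850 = -222.92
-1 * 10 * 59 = -590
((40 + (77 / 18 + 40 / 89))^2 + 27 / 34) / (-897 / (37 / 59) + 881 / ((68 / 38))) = -3230663784059 / 1514228404878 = -2.13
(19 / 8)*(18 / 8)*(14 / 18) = 133 / 32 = 4.16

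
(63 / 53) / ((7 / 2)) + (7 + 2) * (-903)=-430713 / 53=-8126.66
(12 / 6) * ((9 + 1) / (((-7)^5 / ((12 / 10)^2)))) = -144 / 84035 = -0.00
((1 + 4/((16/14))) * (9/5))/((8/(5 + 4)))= 729/80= 9.11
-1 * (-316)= 316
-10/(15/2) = -4/3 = -1.33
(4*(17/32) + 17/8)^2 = 18.06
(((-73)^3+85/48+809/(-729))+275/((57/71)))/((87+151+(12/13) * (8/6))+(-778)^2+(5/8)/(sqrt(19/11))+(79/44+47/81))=-345569950852082403509491/538372940842722220702209+79263083169971415 * sqrt(209)/2273130194669271598520438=-0.64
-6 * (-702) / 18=234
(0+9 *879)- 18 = 7893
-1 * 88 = -88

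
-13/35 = -0.37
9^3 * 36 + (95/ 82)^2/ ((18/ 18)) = 176473681/ 6724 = 26245.34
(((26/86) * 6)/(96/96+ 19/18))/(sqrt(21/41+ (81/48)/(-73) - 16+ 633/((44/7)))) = 5616 * sqrt(59099780993)/14279948905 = 0.10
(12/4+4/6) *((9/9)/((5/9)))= 33/5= 6.60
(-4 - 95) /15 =-33 /5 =-6.60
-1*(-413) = 413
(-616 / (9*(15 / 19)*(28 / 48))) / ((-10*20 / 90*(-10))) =-836 / 125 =-6.69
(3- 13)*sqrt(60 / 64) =-5*sqrt(15) / 2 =-9.68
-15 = -15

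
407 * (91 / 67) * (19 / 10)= 703703 / 670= 1050.30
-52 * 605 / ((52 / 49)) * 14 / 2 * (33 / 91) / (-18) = 326095 / 78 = 4180.71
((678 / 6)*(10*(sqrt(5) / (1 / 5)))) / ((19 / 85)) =480250*sqrt(5) / 19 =56519.56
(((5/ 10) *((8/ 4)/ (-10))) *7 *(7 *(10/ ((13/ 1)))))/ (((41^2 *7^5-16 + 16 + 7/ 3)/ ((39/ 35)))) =-9/ 60541220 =-0.00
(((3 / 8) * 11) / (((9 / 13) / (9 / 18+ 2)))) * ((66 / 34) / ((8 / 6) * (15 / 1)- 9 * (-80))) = 1573 / 40256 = 0.04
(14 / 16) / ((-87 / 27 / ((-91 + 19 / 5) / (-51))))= -2289 / 4930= -0.46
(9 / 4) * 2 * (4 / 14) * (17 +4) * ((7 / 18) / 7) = 3 / 2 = 1.50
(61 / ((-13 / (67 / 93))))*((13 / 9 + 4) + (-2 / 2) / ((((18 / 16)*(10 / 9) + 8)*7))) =-51720985 / 2818179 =-18.35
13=13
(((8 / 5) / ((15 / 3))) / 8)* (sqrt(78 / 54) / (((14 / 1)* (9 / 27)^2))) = 3* sqrt(13) / 350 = 0.03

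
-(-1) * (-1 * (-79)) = 79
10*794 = 7940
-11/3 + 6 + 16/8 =13/3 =4.33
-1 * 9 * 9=-81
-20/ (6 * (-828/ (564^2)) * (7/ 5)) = 914.70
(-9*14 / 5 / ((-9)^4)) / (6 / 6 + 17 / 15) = -0.00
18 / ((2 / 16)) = 144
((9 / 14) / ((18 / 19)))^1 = 19 / 28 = 0.68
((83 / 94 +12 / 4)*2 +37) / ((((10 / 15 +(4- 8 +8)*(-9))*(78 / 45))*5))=-4734 / 32383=-0.15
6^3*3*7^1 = 4536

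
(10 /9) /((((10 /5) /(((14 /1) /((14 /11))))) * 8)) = 55 /72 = 0.76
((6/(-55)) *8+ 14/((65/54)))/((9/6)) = 5128/715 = 7.17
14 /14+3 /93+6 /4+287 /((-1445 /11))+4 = 389491 /89590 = 4.35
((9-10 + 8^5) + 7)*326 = 10684324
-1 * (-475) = 475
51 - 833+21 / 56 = -6253 / 8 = -781.62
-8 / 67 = -0.12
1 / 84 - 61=-5123 / 84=-60.99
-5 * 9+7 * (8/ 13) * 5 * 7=1375/ 13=105.77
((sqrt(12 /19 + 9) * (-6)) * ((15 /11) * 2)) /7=-180 * sqrt(3477) /1463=-7.25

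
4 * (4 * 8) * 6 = 768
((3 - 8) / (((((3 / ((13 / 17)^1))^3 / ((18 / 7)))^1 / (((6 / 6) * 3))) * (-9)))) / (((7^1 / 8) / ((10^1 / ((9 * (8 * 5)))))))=43940 / 19499697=0.00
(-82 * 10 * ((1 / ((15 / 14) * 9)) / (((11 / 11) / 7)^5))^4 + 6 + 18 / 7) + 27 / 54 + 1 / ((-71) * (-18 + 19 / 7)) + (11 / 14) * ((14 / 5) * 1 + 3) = -26733569948612610757413759746 / 3532687617375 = -7567487659290199.53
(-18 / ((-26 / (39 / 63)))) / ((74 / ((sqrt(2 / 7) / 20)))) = 3 * sqrt(14) / 72520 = 0.00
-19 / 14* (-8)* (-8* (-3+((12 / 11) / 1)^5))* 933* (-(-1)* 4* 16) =8506999535616 / 1127357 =7545967.72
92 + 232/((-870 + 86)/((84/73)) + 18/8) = 25756/281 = 91.66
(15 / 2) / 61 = 0.12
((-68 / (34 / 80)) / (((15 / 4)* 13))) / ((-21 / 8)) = 1024 / 819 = 1.25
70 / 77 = 10 / 11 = 0.91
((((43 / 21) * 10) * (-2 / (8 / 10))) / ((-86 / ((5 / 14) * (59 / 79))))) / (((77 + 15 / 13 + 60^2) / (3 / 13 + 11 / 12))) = 1320125 / 26653785984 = 0.00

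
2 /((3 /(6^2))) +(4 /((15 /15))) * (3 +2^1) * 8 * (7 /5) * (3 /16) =66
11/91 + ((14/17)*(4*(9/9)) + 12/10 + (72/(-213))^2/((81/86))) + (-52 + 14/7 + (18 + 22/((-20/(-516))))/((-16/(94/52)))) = -15640946749/140371686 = -111.43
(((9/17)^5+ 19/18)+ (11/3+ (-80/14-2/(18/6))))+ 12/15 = -730941767/894509910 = -0.82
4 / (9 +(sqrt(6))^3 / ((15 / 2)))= 300 / 643 - 80* sqrt(6) / 1929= 0.36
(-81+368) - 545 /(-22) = 6859 /22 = 311.77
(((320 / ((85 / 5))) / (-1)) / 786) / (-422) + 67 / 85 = 5556241 / 7048455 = 0.79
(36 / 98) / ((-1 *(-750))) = 3 / 6125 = 0.00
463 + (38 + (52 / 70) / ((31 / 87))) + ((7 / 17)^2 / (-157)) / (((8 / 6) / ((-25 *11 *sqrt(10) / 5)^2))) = 47121069987 / 98459410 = 478.58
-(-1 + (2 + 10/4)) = -7/2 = -3.50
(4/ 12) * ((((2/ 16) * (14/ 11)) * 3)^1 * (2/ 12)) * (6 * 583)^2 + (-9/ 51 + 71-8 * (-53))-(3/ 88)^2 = 42776953671/ 131648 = 324934.32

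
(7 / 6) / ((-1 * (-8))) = 7 / 48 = 0.15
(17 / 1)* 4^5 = 17408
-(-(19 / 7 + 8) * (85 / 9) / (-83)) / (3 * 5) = -425 / 5229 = -0.08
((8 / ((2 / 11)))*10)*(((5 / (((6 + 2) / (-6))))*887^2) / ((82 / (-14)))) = 9087181950 / 41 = 221638584.15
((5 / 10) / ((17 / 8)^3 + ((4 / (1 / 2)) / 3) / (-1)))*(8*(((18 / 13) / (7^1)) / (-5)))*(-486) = 53747712 / 4842565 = 11.10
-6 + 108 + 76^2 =5878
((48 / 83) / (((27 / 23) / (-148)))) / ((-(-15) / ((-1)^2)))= -54464 / 11205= -4.86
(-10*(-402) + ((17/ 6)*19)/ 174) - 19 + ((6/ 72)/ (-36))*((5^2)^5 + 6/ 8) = -932298971/ 50112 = -18604.31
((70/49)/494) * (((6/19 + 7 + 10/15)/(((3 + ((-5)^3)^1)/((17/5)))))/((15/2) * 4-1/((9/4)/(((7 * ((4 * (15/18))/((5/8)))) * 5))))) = 153/12596012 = 0.00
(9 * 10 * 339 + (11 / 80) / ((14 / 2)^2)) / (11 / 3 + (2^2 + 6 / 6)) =358797633 / 101920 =3520.38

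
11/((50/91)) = 1001/50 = 20.02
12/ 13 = 0.92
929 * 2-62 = 1796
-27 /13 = -2.08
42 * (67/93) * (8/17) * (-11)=-82544/527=-156.63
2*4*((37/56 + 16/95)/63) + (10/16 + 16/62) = 10268933/10389960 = 0.99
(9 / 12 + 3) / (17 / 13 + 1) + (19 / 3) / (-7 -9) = 59 / 48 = 1.23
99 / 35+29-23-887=-30736 / 35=-878.17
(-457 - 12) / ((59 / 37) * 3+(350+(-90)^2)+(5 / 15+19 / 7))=-364413 / 6571735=-0.06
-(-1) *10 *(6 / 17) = 60 / 17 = 3.53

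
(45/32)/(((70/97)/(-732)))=-159759/112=-1426.42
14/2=7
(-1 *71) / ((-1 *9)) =71 / 9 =7.89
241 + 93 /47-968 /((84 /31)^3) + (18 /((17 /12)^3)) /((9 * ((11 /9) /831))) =126573173472013 /188185075848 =672.60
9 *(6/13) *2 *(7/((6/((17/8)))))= 1071/52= 20.60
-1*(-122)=122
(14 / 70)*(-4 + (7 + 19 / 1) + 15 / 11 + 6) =323 / 55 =5.87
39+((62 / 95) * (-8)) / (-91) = 337651 / 8645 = 39.06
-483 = -483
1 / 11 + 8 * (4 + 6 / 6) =441 / 11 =40.09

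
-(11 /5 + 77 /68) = -1133 /340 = -3.33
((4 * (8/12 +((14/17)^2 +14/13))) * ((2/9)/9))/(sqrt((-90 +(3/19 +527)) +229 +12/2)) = 218368 * sqrt(26961)/3886432407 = 0.01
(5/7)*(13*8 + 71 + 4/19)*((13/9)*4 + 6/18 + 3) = 1364890/1197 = 1140.26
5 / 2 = 2.50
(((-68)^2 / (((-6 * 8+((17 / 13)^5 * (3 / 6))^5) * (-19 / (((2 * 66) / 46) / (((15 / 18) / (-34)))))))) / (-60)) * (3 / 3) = 1171505868083550330108823342782870528 / 55368100697570781119413834487996675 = 21.16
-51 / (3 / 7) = -119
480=480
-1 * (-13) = 13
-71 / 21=-3.38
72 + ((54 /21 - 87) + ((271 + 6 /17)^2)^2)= 3169799973587200 /584647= 5421733068.99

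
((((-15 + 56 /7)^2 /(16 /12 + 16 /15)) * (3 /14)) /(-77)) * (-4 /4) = 5 /88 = 0.06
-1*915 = -915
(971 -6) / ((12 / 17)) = 1367.08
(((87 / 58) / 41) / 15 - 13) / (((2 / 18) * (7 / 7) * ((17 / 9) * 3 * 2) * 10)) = -143883 / 139400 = -1.03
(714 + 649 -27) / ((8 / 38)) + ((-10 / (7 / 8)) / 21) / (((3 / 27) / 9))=308794 / 49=6301.92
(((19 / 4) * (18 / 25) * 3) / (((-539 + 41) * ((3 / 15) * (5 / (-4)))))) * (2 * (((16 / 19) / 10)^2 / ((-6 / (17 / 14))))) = -1632 / 6899375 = -0.00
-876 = -876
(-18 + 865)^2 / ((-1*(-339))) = 717409 / 339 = 2116.25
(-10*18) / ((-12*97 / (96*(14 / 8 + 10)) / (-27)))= -456840 / 97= -4709.69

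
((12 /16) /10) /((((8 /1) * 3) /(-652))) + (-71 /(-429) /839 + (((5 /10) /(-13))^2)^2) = -64441316473 /31630736280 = -2.04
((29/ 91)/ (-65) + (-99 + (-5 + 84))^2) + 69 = 2774106/ 5915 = 469.00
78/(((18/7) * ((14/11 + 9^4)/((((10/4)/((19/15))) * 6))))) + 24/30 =1172287/1371515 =0.85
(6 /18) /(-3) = -1 /9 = -0.11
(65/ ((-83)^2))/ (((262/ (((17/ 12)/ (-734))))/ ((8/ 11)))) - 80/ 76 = -437187258955/ 415327876062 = -1.05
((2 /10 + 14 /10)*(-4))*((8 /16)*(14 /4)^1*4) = -224 /5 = -44.80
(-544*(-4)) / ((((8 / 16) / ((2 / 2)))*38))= 2176 / 19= 114.53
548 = 548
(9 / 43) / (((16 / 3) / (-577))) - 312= -230235 / 688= -334.64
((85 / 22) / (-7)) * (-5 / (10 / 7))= 85 / 44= 1.93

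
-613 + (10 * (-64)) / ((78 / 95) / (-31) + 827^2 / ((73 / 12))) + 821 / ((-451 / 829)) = -11566267760192176 / 5450345184933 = -2122.12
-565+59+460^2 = 211094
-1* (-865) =865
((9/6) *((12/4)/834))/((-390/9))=-9/72280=-0.00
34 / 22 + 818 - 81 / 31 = 278574 / 341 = 816.93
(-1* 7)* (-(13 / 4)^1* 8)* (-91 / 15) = -16562 / 15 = -1104.13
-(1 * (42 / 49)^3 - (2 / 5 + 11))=18471 / 1715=10.77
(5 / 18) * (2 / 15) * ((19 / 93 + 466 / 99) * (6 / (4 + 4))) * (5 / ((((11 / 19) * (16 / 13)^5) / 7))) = 3721672093685 / 1274359578624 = 2.92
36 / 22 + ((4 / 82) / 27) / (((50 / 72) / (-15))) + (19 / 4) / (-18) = 216499 / 162360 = 1.33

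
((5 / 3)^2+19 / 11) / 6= 223 / 297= 0.75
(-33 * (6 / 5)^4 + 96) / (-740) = -4308 / 115625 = -0.04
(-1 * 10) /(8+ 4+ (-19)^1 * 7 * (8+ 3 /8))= 16 /1763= 0.01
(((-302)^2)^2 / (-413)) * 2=-16636339232 / 413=-40281693.06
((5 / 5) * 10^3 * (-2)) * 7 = -14000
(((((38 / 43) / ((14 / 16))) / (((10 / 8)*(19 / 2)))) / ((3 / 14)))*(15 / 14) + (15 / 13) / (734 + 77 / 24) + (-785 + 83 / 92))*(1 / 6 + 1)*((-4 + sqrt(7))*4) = 9983042748058 / 682436703-4991521374029*sqrt(7) / 1364873406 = 4952.67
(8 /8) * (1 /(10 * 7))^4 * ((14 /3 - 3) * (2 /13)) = 1 /93639000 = 0.00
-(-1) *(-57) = -57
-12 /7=-1.71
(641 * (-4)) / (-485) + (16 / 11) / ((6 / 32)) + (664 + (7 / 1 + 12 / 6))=10980137 / 16005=686.04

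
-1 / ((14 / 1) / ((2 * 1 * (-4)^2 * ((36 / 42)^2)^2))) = -20736 / 16807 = -1.23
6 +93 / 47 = 375 / 47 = 7.98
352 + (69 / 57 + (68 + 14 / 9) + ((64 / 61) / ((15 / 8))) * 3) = 22136917 / 52155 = 424.44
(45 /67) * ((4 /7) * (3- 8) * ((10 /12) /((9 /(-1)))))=0.18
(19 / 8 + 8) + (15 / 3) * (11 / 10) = 127 / 8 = 15.88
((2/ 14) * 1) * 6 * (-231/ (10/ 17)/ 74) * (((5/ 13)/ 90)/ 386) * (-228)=0.01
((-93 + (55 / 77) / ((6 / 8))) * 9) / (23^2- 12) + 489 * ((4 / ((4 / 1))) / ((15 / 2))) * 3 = 3510387 / 18095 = 194.00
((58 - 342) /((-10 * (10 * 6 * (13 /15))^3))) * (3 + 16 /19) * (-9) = -46647 /6678880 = -0.01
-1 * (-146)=146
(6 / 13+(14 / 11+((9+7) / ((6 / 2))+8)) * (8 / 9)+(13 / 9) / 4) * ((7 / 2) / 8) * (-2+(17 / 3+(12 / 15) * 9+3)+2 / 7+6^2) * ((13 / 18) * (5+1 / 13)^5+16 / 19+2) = 13758975765700993 / 18624056880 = 738774.36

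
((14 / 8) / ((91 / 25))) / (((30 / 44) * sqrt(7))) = 55 * sqrt(7) / 546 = 0.27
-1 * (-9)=9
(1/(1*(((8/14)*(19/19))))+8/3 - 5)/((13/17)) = -119/156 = -0.76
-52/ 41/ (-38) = 26/ 779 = 0.03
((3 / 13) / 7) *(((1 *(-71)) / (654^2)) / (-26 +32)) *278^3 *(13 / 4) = -190678949 / 2994012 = -63.69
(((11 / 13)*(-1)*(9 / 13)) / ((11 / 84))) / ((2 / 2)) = -756 / 169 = -4.47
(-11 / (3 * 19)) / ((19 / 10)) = -0.10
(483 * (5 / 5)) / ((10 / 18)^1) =869.40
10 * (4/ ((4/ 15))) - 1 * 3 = 147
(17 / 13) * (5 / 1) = 85 / 13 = 6.54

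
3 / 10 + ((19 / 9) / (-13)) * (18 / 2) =-151 / 130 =-1.16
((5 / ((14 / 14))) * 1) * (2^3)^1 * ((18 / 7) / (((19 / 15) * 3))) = 3600 / 133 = 27.07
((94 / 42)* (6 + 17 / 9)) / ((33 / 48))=53392 / 2079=25.68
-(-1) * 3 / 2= 3 / 2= 1.50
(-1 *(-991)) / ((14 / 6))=2973 / 7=424.71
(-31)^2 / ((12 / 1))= 961 / 12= 80.08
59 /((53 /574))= 33866 /53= 638.98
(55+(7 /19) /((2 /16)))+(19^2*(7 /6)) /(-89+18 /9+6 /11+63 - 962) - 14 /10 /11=780159803 /13593360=57.39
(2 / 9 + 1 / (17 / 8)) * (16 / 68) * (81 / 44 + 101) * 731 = 12254.87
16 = 16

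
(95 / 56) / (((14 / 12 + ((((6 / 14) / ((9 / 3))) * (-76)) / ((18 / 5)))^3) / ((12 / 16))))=-10180485 / 210152912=-0.05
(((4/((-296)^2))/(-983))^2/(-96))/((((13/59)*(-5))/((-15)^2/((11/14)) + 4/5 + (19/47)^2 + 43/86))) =4126406723/702953969939558674022400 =0.00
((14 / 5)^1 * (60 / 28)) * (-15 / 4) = -45 / 2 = -22.50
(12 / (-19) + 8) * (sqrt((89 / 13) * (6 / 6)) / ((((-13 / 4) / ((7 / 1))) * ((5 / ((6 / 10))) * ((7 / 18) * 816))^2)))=-81 * sqrt(1157) / 463989500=-0.00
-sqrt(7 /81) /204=-sqrt(7) /1836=-0.00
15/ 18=5/ 6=0.83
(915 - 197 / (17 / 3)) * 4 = 3520.94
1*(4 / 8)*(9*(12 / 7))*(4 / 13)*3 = 7.12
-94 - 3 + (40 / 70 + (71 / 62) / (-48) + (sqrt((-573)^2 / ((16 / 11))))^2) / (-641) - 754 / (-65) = -29213560949 / 66766560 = -437.55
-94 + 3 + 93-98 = -96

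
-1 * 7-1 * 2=-9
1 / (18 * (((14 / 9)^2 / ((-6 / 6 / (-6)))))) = 3 / 784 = 0.00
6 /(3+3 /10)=20 /11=1.82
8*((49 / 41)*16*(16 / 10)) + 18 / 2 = 52021 / 205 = 253.76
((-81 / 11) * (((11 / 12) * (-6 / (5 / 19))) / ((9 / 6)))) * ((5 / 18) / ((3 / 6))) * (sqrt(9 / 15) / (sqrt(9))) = 19 * sqrt(15) / 5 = 14.72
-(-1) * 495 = 495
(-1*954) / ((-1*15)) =318 / 5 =63.60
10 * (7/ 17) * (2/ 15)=0.55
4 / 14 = 2 / 7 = 0.29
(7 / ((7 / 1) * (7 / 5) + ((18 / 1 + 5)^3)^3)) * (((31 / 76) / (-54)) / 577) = -1085 / 21325719557944410912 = -0.00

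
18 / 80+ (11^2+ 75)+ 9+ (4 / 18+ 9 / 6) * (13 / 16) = 297539 / 1440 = 206.62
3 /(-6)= -1 /2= -0.50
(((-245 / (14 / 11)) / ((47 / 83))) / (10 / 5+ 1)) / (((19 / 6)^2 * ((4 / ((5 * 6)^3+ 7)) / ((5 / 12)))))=-4315043425 / 135736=-31789.97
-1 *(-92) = 92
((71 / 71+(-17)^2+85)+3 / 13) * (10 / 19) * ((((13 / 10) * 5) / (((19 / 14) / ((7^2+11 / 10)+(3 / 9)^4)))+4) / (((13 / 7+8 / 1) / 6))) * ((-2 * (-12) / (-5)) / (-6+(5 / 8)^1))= 1823713760512 / 69620655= 26195.01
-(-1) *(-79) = -79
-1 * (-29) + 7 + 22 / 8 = 155 / 4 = 38.75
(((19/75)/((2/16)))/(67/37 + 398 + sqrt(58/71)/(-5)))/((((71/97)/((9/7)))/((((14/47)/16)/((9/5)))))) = 2523067 * sqrt(4118)/3888554986233303 + 1681249105/18256126695931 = 0.00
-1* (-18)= 18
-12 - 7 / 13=-163 / 13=-12.54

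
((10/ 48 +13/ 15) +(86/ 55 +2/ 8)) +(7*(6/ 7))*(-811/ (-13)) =2157563/ 5720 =377.20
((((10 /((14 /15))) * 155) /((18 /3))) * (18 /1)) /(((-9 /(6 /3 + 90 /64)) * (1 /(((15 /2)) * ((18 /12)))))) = -19006875 /896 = -21213.03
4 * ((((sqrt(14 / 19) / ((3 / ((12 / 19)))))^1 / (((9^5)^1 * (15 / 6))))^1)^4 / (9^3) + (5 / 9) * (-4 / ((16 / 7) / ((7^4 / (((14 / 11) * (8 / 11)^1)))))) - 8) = -42194890843019001235543122696686302901 / 4169647320875353279114453184490000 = -10119.53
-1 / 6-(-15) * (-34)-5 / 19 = -58189 / 114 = -510.43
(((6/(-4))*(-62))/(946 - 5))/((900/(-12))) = -0.00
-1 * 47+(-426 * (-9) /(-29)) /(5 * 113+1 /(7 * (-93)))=-251913208 /5333303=-47.23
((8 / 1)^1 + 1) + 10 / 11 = 109 / 11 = 9.91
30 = 30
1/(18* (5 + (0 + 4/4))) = 1/108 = 0.01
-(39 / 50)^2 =-1521 / 2500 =-0.61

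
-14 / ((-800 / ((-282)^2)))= 139167 / 100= 1391.67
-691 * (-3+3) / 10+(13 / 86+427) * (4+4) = 146940 / 43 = 3417.21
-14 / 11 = -1.27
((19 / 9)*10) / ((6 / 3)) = 95 / 9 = 10.56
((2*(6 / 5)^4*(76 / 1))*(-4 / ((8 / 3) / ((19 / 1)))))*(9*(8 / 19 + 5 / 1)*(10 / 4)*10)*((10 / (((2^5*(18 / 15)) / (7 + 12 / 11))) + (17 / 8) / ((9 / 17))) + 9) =-45560639106 / 275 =-165675051.29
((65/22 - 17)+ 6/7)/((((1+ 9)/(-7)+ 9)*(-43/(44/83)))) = 4062/189157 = 0.02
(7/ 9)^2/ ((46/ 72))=0.95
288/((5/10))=576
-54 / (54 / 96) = -96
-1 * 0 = 0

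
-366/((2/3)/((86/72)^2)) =-112789/144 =-783.26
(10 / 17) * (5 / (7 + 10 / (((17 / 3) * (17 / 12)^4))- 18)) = -4176050 / 14996347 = -0.28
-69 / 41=-1.68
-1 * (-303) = 303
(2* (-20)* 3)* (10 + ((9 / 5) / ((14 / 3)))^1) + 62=-8290 / 7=-1184.29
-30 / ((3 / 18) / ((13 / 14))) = -1170 / 7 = -167.14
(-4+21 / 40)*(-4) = 139 / 10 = 13.90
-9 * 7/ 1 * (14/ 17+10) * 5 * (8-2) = -347760/ 17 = -20456.47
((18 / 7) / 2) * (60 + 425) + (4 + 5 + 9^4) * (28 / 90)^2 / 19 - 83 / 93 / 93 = 3778968712 / 5751585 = 657.03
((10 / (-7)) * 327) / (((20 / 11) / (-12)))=21582 / 7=3083.14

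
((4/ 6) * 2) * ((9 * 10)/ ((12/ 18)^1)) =180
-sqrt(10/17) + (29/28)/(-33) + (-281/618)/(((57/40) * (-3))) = 1220183/16274412 -sqrt(170)/17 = -0.69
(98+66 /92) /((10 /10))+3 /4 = 9151 /92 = 99.47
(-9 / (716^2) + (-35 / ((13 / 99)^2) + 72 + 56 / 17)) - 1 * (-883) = -1578168458753 / 1472860688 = -1071.50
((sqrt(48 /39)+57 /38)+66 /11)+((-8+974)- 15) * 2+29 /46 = 4 * sqrt(13) /13+43933 /23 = 1911.24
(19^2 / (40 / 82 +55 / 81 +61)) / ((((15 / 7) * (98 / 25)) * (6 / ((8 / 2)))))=666045 / 1445192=0.46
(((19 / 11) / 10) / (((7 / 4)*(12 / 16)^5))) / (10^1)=19456 / 467775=0.04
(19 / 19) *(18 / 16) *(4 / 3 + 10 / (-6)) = -3 / 8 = -0.38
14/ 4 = 7/ 2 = 3.50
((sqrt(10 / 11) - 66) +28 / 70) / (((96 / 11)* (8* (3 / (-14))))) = 3157 / 720 - 7* sqrt(110) / 1152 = 4.32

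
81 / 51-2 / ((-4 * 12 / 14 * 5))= 1739 / 1020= 1.70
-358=-358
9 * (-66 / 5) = -594 / 5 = -118.80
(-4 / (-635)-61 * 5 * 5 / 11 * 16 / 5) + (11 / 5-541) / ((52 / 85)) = -240517171 / 181610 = -1324.36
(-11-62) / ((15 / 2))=-146 / 15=-9.73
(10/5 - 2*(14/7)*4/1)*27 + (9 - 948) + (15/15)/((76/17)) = -100075/76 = -1316.78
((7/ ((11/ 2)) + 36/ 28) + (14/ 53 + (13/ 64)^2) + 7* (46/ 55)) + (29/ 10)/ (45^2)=1475807060677/ 169247232000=8.72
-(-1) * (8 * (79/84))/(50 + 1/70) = 1580/10503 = 0.15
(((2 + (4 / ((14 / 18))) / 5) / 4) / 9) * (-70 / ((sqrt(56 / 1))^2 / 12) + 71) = 212 / 45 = 4.71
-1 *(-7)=7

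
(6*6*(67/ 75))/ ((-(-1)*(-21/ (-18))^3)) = 173664/ 8575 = 20.25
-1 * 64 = -64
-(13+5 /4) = -57 /4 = -14.25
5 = 5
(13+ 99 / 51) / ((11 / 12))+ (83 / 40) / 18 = 2210081 / 134640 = 16.41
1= 1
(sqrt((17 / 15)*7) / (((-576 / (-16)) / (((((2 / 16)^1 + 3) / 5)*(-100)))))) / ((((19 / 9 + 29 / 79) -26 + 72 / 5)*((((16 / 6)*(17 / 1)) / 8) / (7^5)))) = 165969125*sqrt(1785) / 4410208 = 1589.96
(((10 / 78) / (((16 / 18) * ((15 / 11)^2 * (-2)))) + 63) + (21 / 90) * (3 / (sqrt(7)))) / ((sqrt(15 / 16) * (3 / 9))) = sqrt(15) * (312 * sqrt(7) + 196439) / 3900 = 195.90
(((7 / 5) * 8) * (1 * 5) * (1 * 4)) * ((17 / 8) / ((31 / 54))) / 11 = 25704 / 341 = 75.38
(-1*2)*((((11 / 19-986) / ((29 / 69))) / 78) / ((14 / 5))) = 2153145 / 100282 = 21.47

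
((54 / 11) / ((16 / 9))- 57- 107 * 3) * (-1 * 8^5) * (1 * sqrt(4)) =270508032 / 11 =24591639.27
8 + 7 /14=17 /2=8.50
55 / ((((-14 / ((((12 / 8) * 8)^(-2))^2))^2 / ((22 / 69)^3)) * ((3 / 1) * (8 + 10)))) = 73205 / 186877529772982272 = 0.00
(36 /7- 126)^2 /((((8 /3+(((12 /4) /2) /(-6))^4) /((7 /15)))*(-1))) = -183223296 /71785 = -2552.39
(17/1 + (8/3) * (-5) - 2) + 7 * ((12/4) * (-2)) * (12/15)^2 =-1891/75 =-25.21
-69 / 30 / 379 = -23 / 3790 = -0.01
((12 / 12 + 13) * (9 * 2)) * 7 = 1764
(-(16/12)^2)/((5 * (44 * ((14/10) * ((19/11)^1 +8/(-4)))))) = 4/189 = 0.02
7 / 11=0.64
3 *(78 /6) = 39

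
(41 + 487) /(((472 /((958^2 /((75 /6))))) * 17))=121144848 /25075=4831.30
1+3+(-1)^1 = 3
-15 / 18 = -5 / 6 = -0.83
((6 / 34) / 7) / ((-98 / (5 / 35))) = -3 / 81634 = -0.00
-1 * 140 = -140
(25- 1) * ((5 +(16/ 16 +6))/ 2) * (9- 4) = 720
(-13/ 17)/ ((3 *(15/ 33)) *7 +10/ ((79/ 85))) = -11297/ 299965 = -0.04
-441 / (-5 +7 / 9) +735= 31899 / 38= 839.45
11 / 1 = 11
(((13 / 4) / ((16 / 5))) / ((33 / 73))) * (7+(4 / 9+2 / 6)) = 166075 / 9504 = 17.47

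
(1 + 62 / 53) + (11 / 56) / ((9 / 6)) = 10243 / 4452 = 2.30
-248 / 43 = -5.77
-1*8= -8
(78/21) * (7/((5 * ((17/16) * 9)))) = 416/765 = 0.54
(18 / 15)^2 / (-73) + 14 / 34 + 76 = 2370063 / 31025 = 76.39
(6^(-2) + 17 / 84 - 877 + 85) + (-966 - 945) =-2702.77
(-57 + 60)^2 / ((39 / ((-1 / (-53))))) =3 / 689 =0.00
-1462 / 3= -487.33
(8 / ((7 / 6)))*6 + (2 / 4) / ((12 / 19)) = 7045 / 168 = 41.93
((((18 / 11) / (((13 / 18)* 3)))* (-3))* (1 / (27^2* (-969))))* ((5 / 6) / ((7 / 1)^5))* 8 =80 / 62880180363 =0.00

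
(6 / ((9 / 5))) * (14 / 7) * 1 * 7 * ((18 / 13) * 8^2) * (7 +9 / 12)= 416640 / 13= 32049.23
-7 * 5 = -35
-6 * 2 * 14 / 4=-42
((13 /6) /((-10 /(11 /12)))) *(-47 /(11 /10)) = 8.49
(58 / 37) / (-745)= -58 / 27565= -0.00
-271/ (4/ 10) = -1355/ 2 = -677.50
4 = 4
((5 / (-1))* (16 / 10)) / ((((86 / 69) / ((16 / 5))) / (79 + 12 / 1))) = -401856 / 215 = -1869.10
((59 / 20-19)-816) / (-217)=16641 / 4340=3.83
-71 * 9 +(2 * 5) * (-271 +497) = 1621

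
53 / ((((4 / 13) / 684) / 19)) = 2238561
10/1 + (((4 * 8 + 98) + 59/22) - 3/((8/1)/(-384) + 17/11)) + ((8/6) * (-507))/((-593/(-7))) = 1393980151/10502030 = 132.73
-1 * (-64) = 64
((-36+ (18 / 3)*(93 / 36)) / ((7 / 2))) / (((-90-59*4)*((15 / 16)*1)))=328 / 17115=0.02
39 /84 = 13 /28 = 0.46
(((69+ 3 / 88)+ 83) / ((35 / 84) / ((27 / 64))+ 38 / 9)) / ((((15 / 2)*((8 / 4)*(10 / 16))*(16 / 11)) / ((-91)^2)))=2991370473 / 168800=17721.39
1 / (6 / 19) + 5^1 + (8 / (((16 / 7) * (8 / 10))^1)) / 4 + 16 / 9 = 3179 / 288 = 11.04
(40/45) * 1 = 8/9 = 0.89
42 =42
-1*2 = -2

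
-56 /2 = -28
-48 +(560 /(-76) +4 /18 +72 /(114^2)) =-179152 /3249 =-55.14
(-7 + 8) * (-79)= -79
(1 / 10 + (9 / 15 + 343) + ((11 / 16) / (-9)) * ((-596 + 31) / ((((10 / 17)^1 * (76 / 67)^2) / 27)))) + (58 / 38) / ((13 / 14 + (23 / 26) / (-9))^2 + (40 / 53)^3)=608357490003412781 / 322790110374400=1884.68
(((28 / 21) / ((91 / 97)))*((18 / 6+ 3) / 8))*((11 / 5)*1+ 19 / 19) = 1552 / 455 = 3.41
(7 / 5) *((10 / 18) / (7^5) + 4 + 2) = 907583 / 108045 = 8.40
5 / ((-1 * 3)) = -5 / 3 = -1.67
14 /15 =0.93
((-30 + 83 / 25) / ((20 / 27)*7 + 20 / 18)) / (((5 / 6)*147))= -18009 / 520625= -0.03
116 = 116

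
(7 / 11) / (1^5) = 0.64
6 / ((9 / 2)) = 4 / 3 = 1.33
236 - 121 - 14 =101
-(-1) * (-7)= -7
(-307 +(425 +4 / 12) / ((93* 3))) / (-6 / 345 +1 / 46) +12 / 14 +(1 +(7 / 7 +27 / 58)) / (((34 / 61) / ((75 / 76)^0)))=-811712058919 / 11553948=-70254.09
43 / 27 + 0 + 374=10141 / 27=375.59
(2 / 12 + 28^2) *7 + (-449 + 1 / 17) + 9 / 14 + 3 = 5043.87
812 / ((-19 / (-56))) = 45472 / 19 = 2393.26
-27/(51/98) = -882/17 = -51.88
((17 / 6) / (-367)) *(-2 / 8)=17 / 8808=0.00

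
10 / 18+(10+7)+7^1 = 24.56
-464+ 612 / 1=148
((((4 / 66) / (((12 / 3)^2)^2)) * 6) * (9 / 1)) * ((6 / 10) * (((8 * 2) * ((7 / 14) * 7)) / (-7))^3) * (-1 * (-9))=-1944 / 55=-35.35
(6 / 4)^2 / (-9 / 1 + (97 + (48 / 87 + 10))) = 261 / 11432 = 0.02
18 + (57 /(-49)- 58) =-2017 /49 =-41.16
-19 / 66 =-0.29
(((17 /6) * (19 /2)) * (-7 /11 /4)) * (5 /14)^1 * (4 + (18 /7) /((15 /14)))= -323 /33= -9.79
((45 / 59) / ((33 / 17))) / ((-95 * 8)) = -51 / 98648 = -0.00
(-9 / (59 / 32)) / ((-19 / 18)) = 5184 / 1121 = 4.62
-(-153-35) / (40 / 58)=1363 / 5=272.60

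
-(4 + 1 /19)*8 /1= -616 /19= -32.42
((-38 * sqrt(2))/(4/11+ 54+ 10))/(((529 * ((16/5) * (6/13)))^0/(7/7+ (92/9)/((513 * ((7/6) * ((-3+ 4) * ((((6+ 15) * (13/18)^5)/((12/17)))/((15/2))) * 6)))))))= -64877076781 * sqrt(2)/109487622426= -0.84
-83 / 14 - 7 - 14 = -377 / 14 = -26.93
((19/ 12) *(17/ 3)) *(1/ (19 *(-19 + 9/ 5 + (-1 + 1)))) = -85/ 3096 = -0.03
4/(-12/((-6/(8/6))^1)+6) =6/13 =0.46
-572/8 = -143/2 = -71.50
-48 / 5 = -9.60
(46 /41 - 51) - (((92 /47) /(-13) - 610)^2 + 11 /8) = -45592152534243 /122449288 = -372334.97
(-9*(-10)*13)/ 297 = 130/ 33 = 3.94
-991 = -991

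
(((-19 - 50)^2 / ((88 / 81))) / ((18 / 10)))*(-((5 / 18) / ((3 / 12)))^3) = -330625 / 99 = -3339.65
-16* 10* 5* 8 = -6400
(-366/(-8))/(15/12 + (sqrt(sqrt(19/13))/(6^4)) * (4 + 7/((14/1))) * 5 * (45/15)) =-2529792 * 13^(3/4) * 19^(1/4)/21565345 - 4392 * 13^(1/4) * 19^(3/4)/21565345 + 105408 * sqrt(247)/21565345 + 789295104/21565345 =35.00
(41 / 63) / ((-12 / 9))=-41 / 84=-0.49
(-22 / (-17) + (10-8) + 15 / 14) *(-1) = -1039 / 238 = -4.37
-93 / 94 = -0.99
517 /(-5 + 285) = 517 /280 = 1.85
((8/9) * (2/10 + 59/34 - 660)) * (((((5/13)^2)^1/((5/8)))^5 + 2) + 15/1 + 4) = -12284.31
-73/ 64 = -1.14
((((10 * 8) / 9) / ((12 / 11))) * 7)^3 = 3652264000 / 19683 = 185554.23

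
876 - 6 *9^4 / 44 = -411 / 22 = -18.68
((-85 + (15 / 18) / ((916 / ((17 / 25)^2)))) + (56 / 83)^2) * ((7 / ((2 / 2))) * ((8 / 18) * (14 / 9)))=-19606209871871 / 47919022875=-409.15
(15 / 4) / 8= 15 / 32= 0.47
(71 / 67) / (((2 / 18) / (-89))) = -56871 / 67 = -848.82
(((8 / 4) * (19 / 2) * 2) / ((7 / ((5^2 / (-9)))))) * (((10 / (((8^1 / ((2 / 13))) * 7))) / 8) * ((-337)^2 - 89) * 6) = -67378750 / 1911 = -35258.37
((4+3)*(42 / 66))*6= 294 / 11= 26.73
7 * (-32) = -224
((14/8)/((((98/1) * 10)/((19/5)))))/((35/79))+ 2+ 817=80263501/98000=819.02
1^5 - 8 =-7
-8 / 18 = -4 / 9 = -0.44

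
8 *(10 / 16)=5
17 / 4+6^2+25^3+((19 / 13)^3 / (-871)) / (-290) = 17386554889733 / 1109880460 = 15665.25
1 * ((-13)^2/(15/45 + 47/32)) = 16224/173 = 93.78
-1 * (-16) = 16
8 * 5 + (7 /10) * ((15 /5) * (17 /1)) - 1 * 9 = 667 /10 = 66.70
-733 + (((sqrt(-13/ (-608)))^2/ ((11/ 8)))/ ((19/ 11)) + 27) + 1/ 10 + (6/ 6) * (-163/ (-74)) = -187983291/ 267140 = -703.69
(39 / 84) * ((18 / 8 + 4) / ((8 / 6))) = 975 / 448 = 2.18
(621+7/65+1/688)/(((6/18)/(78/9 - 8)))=27776001/22360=1242.22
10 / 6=5 / 3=1.67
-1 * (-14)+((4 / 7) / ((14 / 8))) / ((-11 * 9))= 67898 / 4851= 14.00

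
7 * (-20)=-140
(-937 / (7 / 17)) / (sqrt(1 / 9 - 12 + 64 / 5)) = -47787 *sqrt(205) / 287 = -2383.99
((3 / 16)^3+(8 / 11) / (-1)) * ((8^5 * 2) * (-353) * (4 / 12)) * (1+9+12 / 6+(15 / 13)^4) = 24046727396752 / 314171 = 76540251.64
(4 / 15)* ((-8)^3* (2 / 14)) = -2048 / 105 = -19.50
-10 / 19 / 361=-0.00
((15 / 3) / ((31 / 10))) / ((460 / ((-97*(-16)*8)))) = 31040 / 713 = 43.53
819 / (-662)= -819 / 662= -1.24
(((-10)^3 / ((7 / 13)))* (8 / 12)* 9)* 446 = -34788000 / 7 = -4969714.29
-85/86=-0.99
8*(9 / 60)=6 / 5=1.20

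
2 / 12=1 / 6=0.17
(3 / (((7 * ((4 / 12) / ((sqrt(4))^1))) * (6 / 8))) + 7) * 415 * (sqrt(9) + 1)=121180 / 7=17311.43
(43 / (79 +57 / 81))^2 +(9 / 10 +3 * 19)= 1347444213 / 23155520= 58.19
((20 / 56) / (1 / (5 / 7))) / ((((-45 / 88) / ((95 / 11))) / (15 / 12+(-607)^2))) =-33335975 / 21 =-1587427.38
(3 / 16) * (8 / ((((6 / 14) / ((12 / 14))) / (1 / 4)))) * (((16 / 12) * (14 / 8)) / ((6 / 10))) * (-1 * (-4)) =35 / 3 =11.67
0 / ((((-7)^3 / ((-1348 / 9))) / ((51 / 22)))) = 0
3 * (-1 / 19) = -3 / 19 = -0.16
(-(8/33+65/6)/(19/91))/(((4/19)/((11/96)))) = -28.87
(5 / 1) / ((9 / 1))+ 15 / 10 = 37 / 18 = 2.06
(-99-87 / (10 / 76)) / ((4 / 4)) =-3801 / 5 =-760.20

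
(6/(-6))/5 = -1/5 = -0.20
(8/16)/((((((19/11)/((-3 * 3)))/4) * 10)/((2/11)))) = -18/95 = -0.19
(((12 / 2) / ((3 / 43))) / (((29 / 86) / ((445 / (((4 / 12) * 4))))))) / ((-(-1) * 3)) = 822805 / 29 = 28372.59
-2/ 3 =-0.67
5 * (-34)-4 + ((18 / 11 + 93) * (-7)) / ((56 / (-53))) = 39861 / 88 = 452.97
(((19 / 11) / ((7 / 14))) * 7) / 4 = 133 / 22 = 6.05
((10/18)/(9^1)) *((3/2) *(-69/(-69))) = 5/54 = 0.09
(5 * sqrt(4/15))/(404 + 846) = sqrt(15)/1875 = 0.00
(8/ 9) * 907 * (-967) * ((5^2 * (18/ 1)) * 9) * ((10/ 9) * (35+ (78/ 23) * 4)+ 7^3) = -28827854719600/ 23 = -1253384987808.70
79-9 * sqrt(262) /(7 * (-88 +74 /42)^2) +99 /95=7604 /95-567 * sqrt(262) /3279721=80.04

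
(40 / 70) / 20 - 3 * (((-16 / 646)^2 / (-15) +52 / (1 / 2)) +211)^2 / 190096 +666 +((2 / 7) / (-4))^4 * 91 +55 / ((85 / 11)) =4468357824850014969829 / 6653474002940865450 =671.58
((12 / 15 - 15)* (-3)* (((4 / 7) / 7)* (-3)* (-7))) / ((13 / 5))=2556 / 91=28.09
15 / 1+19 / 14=229 / 14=16.36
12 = 12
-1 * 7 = -7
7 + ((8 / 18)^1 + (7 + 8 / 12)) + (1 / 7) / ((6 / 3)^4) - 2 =13225 / 1008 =13.12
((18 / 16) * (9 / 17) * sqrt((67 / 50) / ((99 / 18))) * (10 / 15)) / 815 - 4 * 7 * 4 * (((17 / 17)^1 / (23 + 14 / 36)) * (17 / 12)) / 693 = -136 / 13893 + 27 * sqrt(737) / 3048100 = -0.01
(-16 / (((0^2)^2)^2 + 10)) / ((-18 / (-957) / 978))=-415976 / 5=-83195.20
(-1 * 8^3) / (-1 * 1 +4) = -512 / 3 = -170.67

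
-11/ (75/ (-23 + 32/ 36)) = 2189/ 675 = 3.24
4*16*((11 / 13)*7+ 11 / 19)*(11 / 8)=141328 / 247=572.18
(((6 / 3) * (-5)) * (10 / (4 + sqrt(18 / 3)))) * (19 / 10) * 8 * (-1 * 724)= 440192 - 110048 * sqrt(6)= 170630.55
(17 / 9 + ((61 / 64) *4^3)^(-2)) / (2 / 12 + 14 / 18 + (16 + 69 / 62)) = 980623 / 9373199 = 0.10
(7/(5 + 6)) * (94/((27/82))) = 53956/297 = 181.67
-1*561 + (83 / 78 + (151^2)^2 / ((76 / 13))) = 263580340057 / 2964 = 88927240.24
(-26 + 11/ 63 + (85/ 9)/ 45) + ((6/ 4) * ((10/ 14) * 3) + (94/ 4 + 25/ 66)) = 2633/ 1782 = 1.48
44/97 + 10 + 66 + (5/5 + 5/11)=83128/1067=77.91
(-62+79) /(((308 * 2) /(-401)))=-6817 /616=-11.07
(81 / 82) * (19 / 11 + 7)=3888 / 451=8.62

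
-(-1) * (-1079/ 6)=-1079/ 6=-179.83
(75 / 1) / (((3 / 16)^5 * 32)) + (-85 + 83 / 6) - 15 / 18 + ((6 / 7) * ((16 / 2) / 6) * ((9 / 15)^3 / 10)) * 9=3558563732 / 354375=10041.80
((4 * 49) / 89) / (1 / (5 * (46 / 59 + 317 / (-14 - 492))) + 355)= 640220 / 103582383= 0.01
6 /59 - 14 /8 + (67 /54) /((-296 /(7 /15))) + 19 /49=-875101259 /693146160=-1.26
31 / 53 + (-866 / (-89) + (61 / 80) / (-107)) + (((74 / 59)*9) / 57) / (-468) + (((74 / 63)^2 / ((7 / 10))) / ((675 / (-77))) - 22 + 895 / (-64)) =-25.90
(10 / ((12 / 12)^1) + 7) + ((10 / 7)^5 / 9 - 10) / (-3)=9127043 / 453789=20.11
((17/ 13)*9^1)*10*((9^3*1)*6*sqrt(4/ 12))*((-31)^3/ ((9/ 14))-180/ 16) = -103401057465*sqrt(3)/ 13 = -13776606545.06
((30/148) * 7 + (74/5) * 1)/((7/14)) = 6001/185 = 32.44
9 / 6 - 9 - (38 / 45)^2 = -33263 / 4050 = -8.21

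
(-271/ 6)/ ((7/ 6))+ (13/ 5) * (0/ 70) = -271/ 7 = -38.71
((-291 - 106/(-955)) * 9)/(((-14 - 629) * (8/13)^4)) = 71407955151/2515210240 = 28.39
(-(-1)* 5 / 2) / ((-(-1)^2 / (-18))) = 45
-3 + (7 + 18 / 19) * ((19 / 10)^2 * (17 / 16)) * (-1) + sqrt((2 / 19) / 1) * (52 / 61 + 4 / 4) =-32.88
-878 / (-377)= 878 / 377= 2.33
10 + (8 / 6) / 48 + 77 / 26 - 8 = 2335 / 468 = 4.99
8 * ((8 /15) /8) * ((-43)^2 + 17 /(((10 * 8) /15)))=5927 /6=987.83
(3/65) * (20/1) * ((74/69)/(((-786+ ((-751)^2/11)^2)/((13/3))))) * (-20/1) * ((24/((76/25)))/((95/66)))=-94554240/528231932825437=-0.00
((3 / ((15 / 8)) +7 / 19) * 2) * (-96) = -35904 / 95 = -377.94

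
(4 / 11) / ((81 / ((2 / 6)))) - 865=-865.00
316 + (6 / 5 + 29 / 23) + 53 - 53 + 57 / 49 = 1801082 / 5635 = 319.62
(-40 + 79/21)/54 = -761/1134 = -0.67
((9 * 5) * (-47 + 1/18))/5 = -845/2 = -422.50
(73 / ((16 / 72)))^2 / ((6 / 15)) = 2158245 / 8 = 269780.62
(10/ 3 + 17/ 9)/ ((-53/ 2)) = -94/ 477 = -0.20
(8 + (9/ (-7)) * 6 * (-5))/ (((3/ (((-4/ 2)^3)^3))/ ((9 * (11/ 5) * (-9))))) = 1416367.54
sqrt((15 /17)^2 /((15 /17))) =sqrt(255) /17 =0.94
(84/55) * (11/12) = 7/5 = 1.40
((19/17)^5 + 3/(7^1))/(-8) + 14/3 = 131048887/29816997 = 4.40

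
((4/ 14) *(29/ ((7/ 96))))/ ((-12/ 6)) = -2784/ 49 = -56.82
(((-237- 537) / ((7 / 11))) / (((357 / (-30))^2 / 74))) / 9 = -7000400 / 99127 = -70.62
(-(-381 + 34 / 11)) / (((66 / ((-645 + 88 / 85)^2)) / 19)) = 236644059985127 / 5245350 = 45115018.06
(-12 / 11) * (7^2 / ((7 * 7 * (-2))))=6 / 11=0.55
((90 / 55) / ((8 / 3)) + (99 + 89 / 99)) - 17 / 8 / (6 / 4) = 19621 / 198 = 99.10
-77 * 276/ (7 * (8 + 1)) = -337.33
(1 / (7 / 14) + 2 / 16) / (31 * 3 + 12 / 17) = 289 / 12744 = 0.02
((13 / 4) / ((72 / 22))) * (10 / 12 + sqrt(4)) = 2431 / 864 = 2.81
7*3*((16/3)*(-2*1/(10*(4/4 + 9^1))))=-56/25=-2.24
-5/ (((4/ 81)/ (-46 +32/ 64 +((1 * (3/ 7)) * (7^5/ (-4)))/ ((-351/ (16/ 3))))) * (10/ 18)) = 343791/ 104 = 3305.68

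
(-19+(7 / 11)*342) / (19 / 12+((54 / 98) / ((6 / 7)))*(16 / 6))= 183540 / 3047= 60.24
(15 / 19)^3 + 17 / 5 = 133478 / 34295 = 3.89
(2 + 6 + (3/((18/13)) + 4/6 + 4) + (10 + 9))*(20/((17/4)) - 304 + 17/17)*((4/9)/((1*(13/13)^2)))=-2058826/459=-4485.46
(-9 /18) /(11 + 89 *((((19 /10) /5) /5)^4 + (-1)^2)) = -1953125000 /390636598569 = -0.00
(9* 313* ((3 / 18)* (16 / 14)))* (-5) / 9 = -6260 / 21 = -298.10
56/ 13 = 4.31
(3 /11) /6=1 /22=0.05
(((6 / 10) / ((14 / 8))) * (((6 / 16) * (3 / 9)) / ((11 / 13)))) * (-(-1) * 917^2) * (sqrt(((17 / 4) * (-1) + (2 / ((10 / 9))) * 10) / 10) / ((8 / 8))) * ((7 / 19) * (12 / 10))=98384013 * sqrt(22) / 20900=22079.52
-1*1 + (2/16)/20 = -159/160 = -0.99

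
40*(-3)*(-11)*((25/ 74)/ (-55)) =-300/ 37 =-8.11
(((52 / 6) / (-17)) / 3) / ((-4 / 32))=208 / 153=1.36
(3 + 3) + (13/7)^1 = 55/7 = 7.86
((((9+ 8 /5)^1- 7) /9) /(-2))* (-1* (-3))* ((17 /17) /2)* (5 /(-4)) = 3 /8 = 0.38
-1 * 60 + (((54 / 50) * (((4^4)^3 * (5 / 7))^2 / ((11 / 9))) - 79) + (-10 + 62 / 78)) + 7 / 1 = 2667538354283918639 / 21021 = 126898737181100.74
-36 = -36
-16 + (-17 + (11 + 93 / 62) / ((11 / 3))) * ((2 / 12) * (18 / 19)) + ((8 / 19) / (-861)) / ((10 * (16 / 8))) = -32653469 / 1799490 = -18.15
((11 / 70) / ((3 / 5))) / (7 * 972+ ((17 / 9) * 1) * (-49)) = 33 / 845642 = 0.00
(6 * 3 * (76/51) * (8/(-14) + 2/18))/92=-1102/8211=-0.13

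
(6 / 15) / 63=2 / 315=0.01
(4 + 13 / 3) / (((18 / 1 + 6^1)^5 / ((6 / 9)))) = 25 / 35831808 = 0.00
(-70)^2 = 4900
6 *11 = 66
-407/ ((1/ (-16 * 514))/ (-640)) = -2142187520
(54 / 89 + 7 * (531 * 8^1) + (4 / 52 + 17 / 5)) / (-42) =-86023192 / 121485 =-708.10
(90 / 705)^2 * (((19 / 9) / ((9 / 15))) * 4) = 1520 / 6627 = 0.23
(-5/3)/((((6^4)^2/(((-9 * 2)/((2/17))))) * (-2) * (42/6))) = -85/7838208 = -0.00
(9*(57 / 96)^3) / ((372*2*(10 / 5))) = 20577 / 16252928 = 0.00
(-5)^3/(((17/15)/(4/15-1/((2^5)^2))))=-510125/17408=-29.30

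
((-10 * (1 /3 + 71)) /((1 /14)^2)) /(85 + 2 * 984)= -419440 /6159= -68.10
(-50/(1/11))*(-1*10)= 5500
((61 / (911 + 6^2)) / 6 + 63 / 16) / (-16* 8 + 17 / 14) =-1256297 / 40342200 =-0.03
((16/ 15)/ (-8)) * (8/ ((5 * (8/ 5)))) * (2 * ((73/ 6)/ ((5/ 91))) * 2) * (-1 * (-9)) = -1062.88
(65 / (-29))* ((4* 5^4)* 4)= -650000 / 29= -22413.79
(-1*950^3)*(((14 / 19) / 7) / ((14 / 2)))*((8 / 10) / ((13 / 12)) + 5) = -6732650000 / 91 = -73985164.84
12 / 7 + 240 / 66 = 412 / 77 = 5.35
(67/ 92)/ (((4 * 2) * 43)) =0.00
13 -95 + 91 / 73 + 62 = -1369 / 73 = -18.75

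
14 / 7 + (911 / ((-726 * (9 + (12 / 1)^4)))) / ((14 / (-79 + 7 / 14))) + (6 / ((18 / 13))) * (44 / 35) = 3140836451 / 421704360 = 7.45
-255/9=-85/3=-28.33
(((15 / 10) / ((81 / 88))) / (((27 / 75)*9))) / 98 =550 / 107163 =0.01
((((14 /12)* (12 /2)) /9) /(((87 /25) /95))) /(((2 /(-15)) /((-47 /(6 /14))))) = 27348125 /1566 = 17463.68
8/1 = 8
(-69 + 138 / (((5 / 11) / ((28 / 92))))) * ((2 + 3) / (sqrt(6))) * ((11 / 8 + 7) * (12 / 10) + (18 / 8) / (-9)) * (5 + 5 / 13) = 1029 * sqrt(6) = 2520.52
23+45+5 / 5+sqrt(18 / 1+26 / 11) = 4*sqrt(154) / 11+69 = 73.51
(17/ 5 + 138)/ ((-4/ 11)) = -7777/ 20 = -388.85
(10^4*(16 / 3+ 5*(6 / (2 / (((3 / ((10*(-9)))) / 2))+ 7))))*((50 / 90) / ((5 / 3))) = 17180000 / 1017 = 16892.82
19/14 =1.36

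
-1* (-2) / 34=1 / 17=0.06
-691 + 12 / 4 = -688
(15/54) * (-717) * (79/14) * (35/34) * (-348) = 402609.56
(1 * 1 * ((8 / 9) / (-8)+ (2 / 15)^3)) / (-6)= 367 / 20250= 0.02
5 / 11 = 0.45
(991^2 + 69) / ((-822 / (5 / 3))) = -2455375 / 1233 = -1991.38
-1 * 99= -99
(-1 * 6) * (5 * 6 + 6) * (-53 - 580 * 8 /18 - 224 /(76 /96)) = 2436648 /19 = 128244.63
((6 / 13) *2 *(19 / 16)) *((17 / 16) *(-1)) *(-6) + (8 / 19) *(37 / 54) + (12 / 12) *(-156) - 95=-52012549 / 213408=-243.72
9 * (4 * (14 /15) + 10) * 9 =5562 /5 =1112.40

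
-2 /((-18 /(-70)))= -70 /9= -7.78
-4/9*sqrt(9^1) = -4/3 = -1.33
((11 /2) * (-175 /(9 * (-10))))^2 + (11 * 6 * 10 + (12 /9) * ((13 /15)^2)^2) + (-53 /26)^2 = 320026380151 /410670000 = 779.28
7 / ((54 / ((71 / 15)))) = 497 / 810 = 0.61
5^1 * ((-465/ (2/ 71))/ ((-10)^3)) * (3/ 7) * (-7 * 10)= -19809/ 8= -2476.12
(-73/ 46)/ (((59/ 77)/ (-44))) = 123662/ 1357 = 91.13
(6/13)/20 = 3/130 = 0.02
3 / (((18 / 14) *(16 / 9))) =21 / 16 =1.31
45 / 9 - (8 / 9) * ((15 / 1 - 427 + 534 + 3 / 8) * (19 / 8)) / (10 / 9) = -18201 / 80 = -227.51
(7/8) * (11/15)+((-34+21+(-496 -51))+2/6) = -22361/40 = -559.02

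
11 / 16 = 0.69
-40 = -40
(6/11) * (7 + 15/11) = 552/121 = 4.56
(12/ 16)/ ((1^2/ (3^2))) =27/ 4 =6.75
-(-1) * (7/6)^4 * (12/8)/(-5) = -2401/4320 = -0.56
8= 8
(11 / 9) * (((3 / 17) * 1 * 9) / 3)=11 / 17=0.65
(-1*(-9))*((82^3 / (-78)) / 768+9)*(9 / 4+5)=-44341 / 3328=-13.32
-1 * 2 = -2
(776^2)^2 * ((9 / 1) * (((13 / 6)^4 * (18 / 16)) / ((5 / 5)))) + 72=80911513428584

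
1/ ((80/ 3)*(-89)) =-3/ 7120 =-0.00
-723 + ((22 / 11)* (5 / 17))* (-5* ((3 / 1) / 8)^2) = -393537 / 544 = -723.41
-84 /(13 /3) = -19.38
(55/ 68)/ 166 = 55/ 11288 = 0.00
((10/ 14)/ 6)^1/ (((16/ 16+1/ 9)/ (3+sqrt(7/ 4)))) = 3 * sqrt(7)/ 56+9/ 28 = 0.46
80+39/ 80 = 6439/ 80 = 80.49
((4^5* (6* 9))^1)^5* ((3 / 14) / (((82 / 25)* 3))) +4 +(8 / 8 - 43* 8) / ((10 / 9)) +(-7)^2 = 32310866109186950823202141 / 2870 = 11258141501458867882648.83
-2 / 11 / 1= -2 / 11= -0.18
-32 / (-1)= 32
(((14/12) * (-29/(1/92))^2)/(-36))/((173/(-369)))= 255366286/519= 492035.23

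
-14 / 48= -7 / 24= -0.29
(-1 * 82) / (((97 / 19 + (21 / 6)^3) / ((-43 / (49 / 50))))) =26797600 / 357357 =74.99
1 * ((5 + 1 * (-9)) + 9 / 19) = -67 / 19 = -3.53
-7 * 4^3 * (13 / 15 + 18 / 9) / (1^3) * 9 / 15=-19264 / 25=-770.56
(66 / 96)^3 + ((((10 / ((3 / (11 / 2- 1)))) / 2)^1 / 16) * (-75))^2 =5063831 / 4096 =1236.29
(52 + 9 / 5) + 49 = 514 / 5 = 102.80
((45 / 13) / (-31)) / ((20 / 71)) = -639 / 1612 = -0.40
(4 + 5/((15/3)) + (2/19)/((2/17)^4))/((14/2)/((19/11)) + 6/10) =421405/3536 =119.18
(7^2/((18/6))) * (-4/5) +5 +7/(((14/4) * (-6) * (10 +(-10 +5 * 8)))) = -323/40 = -8.08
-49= -49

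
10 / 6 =5 / 3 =1.67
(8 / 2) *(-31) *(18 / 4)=-558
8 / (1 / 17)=136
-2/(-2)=1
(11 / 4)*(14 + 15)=319 / 4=79.75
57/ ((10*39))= 19/ 130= 0.15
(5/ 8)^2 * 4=25/ 16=1.56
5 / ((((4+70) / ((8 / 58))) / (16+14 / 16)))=675 / 4292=0.16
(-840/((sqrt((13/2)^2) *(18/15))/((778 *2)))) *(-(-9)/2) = -9802800/13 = -754061.54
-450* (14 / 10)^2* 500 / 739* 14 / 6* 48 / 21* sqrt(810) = -21168000* sqrt(10) / 739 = -90580.64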